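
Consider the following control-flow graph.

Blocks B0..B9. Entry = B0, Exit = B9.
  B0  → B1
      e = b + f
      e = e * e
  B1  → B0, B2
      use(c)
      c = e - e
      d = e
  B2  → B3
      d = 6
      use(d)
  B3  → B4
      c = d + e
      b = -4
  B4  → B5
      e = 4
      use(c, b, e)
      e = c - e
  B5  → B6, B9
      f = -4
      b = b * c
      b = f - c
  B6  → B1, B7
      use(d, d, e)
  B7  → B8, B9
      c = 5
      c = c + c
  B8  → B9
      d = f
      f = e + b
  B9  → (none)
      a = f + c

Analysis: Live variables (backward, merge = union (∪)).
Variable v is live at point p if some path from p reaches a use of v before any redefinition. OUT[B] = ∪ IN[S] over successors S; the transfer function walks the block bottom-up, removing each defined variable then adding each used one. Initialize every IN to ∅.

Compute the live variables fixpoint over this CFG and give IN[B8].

Answer: {b, c, e, f}

Working:
Fixpoint table:
  B0: | IN={b, c, f} | OUT={b, c, e, f}
  B1: | IN={b, c, e, f} | OUT={b, c, e, f}
  B2: | IN={e} | OUT={d, e}
  B3: | IN={d, e} | OUT={b, c, d}
  B4: | IN={b, c, d} | OUT={b, c, d, e}
  B5: | IN={b, c, d, e} | OUT={b, c, d, e, f}
  B6: | IN={b, c, d, e, f} | OUT={b, c, e, f}
  B7: | IN={b, e, f} | OUT={b, c, e, f}
  B8: | IN={b, c, e, f} | OUT={c, f}
  B9: | IN={c, f} | OUT={}

Merge at B8: OUT[B8] = IN[B9] = {c, f}
Applying B8's transfer function to that OUT value gives IN[B8] (row B8 above).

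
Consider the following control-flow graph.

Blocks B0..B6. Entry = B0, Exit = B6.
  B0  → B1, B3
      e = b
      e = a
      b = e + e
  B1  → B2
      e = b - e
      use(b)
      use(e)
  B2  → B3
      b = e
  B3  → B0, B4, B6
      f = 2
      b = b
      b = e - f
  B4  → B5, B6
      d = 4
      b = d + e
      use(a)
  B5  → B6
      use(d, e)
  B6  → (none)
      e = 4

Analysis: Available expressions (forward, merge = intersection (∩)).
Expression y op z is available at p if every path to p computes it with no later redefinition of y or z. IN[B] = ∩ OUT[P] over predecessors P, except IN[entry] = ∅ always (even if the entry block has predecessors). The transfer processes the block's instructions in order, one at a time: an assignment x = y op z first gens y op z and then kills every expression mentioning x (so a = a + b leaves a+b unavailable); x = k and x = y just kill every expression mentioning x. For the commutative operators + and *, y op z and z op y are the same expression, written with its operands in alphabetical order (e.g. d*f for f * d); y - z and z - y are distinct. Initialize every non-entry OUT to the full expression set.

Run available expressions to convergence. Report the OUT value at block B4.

Answer: {d+e, e-f}

Derivation:
Converged values:
  B0:  IN={}  OUT={e+e}
  B1:  IN={e+e}  OUT={}
  B2:  IN={}  OUT={}
  B3:  IN={}  OUT={e-f}
  B4:  IN={e-f}  OUT={d+e, e-f}
  B5:  IN={d+e, e-f}  OUT={d+e, e-f}
  B6:  IN={e-f}  OUT={}

Merge at B4: IN[B4] = OUT[B3] = {e-f}
Applying B4's transfer function to that IN value gives OUT[B4] (row B4 above).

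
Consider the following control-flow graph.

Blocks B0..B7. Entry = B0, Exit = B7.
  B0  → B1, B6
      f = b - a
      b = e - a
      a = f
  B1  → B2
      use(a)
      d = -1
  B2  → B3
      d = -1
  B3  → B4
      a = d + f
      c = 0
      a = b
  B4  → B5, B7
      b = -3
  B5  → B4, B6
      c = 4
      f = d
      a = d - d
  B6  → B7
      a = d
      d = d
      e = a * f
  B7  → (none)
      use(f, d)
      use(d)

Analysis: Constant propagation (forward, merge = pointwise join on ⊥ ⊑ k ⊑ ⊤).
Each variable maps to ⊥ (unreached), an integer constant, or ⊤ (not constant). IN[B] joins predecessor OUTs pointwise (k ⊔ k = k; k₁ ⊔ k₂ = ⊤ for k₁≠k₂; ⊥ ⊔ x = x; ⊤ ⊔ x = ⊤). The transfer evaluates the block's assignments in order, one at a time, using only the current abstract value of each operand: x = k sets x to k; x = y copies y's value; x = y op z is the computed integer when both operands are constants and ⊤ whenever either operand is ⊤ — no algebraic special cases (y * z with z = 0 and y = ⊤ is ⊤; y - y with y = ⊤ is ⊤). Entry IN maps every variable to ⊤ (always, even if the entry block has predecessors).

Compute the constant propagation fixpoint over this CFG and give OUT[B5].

Answer: {a: 0, b: -3, c: 4, d: -1, e: ⊤, f: -1}

Working:
Fixpoint table:
  B0:  IN=(all ⊤)  OUT=(all ⊤)
  B1:  IN=(all ⊤)  OUT={d:-1; rest ⊤}
  B2:  IN={d:-1; rest ⊤}  OUT={d:-1; rest ⊤}
  B3:  IN={d:-1; rest ⊤}  OUT={c:0, d:-1; rest ⊤}
  B4:  IN={d:-1; rest ⊤}  OUT={b:-3, d:-1; rest ⊤}
  B5:  IN={b:-3, d:-1; rest ⊤}  OUT={a:0, b:-3, c:4, d:-1, f:-1; rest ⊤}
  B6:  IN=(all ⊤)  OUT=(all ⊤)
  B7:  IN=(all ⊤)  OUT=(all ⊤)

Merge at B5: IN[B5] = OUT[B4] = {a: ⊤, b: -3, c: ⊤, d: -1, e: ⊤, f: ⊤}
Applying B5's transfer function to that IN value gives OUT[B5] (row B5 above).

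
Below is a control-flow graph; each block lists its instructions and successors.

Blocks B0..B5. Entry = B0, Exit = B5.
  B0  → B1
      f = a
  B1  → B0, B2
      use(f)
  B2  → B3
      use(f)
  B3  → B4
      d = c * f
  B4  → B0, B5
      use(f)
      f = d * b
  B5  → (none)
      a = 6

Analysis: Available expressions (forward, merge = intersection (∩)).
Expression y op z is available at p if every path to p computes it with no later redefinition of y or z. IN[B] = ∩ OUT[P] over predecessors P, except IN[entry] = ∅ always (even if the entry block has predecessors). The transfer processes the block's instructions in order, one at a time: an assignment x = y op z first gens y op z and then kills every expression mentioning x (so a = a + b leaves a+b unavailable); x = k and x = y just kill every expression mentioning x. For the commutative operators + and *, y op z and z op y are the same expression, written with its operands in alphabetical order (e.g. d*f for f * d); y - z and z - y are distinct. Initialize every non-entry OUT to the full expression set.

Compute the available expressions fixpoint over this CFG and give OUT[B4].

Answer: {b*d}

Derivation:
Fixpoint table:
  B0:  IN={}  OUT={}
  B1:  IN={}  OUT={}
  B2:  IN={}  OUT={}
  B3:  IN={}  OUT={c*f}
  B4:  IN={c*f}  OUT={b*d}
  B5:  IN={b*d}  OUT={b*d}

Merge at B4: IN[B4] = OUT[B3] = {c*f}
Applying B4's transfer function to that IN value gives OUT[B4] (row B4 above).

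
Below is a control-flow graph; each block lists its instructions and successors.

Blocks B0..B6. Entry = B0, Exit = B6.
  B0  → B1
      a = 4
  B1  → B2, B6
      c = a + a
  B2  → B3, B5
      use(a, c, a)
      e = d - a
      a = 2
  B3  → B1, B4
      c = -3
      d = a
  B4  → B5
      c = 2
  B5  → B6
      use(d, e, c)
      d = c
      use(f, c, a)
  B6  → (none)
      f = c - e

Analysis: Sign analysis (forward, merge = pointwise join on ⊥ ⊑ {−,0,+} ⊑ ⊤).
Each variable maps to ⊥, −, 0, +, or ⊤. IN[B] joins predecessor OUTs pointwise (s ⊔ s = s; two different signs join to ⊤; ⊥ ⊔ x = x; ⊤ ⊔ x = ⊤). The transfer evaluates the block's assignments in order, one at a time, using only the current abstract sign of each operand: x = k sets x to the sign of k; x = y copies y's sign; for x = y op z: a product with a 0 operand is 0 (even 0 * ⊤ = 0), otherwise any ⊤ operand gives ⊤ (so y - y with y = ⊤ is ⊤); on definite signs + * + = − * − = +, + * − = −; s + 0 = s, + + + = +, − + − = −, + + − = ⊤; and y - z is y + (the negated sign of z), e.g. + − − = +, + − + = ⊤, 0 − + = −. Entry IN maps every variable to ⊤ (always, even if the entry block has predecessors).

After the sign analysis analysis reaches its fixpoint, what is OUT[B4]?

Fixpoint table:
  B0:   IN=(all ⊤)   OUT={a:+; rest ⊤}
  B1:   IN={a:+; rest ⊤}   OUT={a:+, c:+; rest ⊤}
  B2:   IN={a:+, c:+; rest ⊤}   OUT={a:+, c:+; rest ⊤}
  B3:   IN={a:+, c:+; rest ⊤}   OUT={a:+, c:-, d:+; rest ⊤}
  B4:   IN={a:+, c:-, d:+; rest ⊤}   OUT={a:+, c:+, d:+; rest ⊤}
  B5:   IN={a:+, c:+; rest ⊤}   OUT={a:+, c:+, d:+; rest ⊤}
  B6:   IN={a:+, c:+; rest ⊤}   OUT={a:+, c:+; rest ⊤}

Merge at B4: IN[B4] = OUT[B3] = {a: +, b: ⊤, c: -, d: +, e: ⊤, f: ⊤}
Applying B4's transfer function to that IN value gives OUT[B4] (row B4 above).

Answer: {a: +, b: ⊤, c: +, d: +, e: ⊤, f: ⊤}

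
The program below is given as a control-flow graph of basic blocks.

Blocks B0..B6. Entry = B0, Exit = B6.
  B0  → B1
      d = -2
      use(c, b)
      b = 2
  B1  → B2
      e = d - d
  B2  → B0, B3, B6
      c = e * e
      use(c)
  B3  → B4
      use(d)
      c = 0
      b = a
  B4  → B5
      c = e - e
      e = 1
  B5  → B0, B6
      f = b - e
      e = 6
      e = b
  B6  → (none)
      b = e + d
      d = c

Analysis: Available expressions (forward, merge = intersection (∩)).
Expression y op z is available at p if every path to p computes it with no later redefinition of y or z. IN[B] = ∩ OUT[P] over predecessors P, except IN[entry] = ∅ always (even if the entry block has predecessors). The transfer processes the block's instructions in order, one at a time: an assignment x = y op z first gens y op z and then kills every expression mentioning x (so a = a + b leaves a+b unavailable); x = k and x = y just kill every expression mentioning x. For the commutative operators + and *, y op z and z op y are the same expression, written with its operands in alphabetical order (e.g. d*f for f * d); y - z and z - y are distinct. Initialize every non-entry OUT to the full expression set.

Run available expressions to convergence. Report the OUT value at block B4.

Per-block solution:
  B0:  IN={}  OUT={}
  B1:  IN={}  OUT={d-d}
  B2:  IN={d-d}  OUT={d-d, e*e}
  B3:  IN={d-d, e*e}  OUT={d-d, e*e}
  B4:  IN={d-d, e*e}  OUT={d-d}
  B5:  IN={d-d}  OUT={d-d}
  B6:  IN={d-d}  OUT={}

Merge at B4: IN[B4] = OUT[B3] = {d-d, e*e}
Applying B4's transfer function to that IN value gives OUT[B4] (row B4 above).

Answer: {d-d}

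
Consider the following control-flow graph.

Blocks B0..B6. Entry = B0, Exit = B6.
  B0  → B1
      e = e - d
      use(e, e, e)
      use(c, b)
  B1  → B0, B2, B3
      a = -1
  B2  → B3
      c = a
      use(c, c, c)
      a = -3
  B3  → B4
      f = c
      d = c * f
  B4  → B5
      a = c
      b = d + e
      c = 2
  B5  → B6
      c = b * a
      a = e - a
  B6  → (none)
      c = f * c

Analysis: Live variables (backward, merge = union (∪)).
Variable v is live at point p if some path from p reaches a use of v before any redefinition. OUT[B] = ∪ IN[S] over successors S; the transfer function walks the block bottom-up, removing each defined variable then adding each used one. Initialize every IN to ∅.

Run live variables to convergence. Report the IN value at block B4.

Answer: {c, d, e, f}

Working:
Fixpoint table:
  B0:  IN={b, c, d, e}  OUT={b, c, d, e}
  B1:  IN={b, c, d, e}  OUT={a, b, c, d, e}
  B2:  IN={a, e}  OUT={c, e}
  B3:  IN={c, e}  OUT={c, d, e, f}
  B4:  IN={c, d, e, f}  OUT={a, b, e, f}
  B5:  IN={a, b, e, f}  OUT={c, f}
  B6:  IN={c, f}  OUT={}

Merge at B4: OUT[B4] = IN[B5] = {a, b, e, f}
Applying B4's transfer function to that OUT value gives IN[B4] (row B4 above).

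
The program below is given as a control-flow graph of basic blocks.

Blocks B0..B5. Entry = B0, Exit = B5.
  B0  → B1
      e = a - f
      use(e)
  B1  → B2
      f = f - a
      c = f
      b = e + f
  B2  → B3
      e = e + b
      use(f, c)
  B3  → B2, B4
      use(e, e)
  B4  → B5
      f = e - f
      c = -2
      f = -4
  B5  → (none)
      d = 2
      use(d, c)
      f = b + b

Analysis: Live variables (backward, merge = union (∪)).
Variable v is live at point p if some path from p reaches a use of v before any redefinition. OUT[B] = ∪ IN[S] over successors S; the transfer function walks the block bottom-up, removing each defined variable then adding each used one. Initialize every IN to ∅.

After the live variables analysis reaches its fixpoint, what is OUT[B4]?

Answer: {b, c}

Trace:
Per-block solution:
  B0:   IN={a, f}   OUT={a, e, f}
  B1:   IN={a, e, f}   OUT={b, c, e, f}
  B2:   IN={b, c, e, f}   OUT={b, c, e, f}
  B3:   IN={b, c, e, f}   OUT={b, c, e, f}
  B4:   IN={b, e, f}   OUT={b, c}
  B5:   IN={b, c}   OUT={}

Merge at B4: OUT[B4] = IN[B5] = {b, c}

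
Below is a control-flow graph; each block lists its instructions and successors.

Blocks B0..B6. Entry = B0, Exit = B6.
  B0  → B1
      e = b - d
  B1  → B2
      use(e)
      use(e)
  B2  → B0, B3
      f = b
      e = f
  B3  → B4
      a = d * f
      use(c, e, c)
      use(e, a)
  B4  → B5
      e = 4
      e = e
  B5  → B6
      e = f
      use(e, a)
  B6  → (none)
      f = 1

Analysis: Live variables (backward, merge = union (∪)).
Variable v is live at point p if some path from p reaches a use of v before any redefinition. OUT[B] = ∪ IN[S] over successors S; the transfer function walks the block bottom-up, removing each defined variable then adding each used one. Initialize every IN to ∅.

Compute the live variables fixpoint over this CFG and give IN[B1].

Answer: {b, c, d, e}

Derivation:
Converged values:
  B0:   IN={b, c, d}   OUT={b, c, d, e}
  B1:   IN={b, c, d, e}   OUT={b, c, d}
  B2:   IN={b, c, d}   OUT={b, c, d, e, f}
  B3:   IN={c, d, e, f}   OUT={a, f}
  B4:   IN={a, f}   OUT={a, f}
  B5:   IN={a, f}   OUT={}
  B6:   IN={}   OUT={}

Merge at B1: OUT[B1] = IN[B2] = {b, c, d}
Applying B1's transfer function to that OUT value gives IN[B1] (row B1 above).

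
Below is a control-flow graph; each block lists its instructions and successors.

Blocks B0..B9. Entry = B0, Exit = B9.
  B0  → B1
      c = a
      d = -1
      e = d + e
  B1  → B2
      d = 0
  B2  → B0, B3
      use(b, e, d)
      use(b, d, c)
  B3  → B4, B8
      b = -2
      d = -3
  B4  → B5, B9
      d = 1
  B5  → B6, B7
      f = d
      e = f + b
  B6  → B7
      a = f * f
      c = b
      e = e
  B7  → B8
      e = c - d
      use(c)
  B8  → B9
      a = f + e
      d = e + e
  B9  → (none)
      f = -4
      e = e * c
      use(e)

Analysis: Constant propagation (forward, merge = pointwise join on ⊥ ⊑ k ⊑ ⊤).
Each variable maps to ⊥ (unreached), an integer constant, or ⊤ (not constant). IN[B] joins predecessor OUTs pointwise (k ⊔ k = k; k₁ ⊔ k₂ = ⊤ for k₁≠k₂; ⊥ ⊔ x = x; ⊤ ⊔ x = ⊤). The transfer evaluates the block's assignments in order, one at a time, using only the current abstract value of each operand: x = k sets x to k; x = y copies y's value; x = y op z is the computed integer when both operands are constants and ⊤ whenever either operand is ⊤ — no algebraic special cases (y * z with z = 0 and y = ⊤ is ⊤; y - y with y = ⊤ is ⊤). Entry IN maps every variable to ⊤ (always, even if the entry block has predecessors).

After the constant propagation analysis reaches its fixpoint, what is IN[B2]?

Fixpoint table:
  B0: | IN=(all ⊤) | OUT={d:-1; rest ⊤}
  B1: | IN={d:-1; rest ⊤} | OUT={d:0; rest ⊤}
  B2: | IN={d:0; rest ⊤} | OUT={d:0; rest ⊤}
  B3: | IN={d:0; rest ⊤} | OUT={b:-2, d:-3; rest ⊤}
  B4: | IN={b:-2, d:-3; rest ⊤} | OUT={b:-2, d:1; rest ⊤}
  B5: | IN={b:-2, d:1; rest ⊤} | OUT={b:-2, d:1, e:-1, f:1; rest ⊤}
  B6: | IN={b:-2, d:1, e:-1, f:1; rest ⊤} | OUT={a:1, b:-2, c:-2, d:1, e:-1, f:1; rest ⊤}
  B7: | IN={b:-2, d:1, e:-1, f:1; rest ⊤} | OUT={b:-2, d:1, f:1; rest ⊤}
  B8: | IN={b:-2; rest ⊤} | OUT={b:-2; rest ⊤}
  B9: | IN={b:-2; rest ⊤} | OUT={b:-2, f:-4; rest ⊤}

Merge at B2: IN[B2] = OUT[B1] = {a: ⊤, b: ⊤, c: ⊤, d: 0, e: ⊤, f: ⊤}

Answer: {a: ⊤, b: ⊤, c: ⊤, d: 0, e: ⊤, f: ⊤}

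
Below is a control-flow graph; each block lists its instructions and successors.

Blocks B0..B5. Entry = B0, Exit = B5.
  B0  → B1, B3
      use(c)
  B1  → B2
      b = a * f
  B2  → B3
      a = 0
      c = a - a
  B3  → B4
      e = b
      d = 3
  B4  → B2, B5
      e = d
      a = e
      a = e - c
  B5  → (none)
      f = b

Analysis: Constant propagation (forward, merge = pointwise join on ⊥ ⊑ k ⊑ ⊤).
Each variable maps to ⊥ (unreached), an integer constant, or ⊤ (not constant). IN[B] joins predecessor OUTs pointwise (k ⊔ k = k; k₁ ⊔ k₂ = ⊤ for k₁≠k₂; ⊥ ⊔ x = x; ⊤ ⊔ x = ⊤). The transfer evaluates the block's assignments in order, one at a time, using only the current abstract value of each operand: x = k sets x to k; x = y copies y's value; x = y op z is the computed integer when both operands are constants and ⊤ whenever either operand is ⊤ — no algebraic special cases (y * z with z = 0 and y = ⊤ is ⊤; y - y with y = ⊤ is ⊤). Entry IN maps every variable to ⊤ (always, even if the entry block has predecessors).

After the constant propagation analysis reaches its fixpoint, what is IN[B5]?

Fixpoint table:
  B0:  IN=(all ⊤)  OUT=(all ⊤)
  B1:  IN=(all ⊤)  OUT=(all ⊤)
  B2:  IN=(all ⊤)  OUT={a:0, c:0; rest ⊤}
  B3:  IN=(all ⊤)  OUT={d:3; rest ⊤}
  B4:  IN={d:3; rest ⊤}  OUT={d:3, e:3; rest ⊤}
  B5:  IN={d:3, e:3; rest ⊤}  OUT={d:3, e:3; rest ⊤}

Merge at B5: IN[B5] = OUT[B4] = {a: ⊤, b: ⊤, c: ⊤, d: 3, e: 3, f: ⊤}

Answer: {a: ⊤, b: ⊤, c: ⊤, d: 3, e: 3, f: ⊤}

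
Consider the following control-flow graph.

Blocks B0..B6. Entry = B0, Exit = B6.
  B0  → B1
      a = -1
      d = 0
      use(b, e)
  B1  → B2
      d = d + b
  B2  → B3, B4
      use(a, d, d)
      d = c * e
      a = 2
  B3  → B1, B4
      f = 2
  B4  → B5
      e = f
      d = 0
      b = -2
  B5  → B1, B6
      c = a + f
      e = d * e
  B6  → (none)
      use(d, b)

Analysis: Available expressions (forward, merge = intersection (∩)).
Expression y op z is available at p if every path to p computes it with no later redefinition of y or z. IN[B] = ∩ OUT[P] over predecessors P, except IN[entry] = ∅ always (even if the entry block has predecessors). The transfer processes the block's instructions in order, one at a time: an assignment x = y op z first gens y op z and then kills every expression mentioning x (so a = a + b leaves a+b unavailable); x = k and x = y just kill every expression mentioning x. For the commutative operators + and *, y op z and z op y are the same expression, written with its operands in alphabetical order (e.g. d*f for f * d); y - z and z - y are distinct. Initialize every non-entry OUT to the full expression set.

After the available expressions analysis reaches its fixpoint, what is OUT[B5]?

Per-block solution:
  B0: | IN={} | OUT={}
  B1: | IN={} | OUT={}
  B2: | IN={} | OUT={c*e}
  B3: | IN={c*e} | OUT={c*e}
  B4: | IN={c*e} | OUT={}
  B5: | IN={} | OUT={a+f}
  B6: | IN={a+f} | OUT={a+f}

Merge at B5: IN[B5] = OUT[B4] = {}
Applying B5's transfer function to that IN value gives OUT[B5] (row B5 above).

Answer: {a+f}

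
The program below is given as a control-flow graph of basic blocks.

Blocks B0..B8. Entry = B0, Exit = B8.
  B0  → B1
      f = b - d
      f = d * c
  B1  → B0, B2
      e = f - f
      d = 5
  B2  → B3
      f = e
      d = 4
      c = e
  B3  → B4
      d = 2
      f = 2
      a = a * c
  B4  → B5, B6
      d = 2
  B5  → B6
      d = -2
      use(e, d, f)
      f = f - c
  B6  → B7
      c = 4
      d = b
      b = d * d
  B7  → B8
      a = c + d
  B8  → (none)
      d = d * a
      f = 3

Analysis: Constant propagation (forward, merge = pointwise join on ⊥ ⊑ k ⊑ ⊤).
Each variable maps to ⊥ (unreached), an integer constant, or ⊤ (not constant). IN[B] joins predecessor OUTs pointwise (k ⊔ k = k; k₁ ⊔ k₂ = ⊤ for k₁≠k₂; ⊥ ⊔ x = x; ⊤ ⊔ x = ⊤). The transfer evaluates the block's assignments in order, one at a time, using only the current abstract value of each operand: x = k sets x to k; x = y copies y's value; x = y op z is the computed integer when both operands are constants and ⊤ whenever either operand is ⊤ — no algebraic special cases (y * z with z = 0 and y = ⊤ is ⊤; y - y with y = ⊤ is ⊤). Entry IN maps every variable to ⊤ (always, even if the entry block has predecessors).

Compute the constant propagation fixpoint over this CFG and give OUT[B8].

Answer: {a: ⊤, b: ⊤, c: 4, d: ⊤, e: ⊤, f: 3}

Trace:
Fixpoint table:
  B0:   IN=(all ⊤)   OUT=(all ⊤)
  B1:   IN=(all ⊤)   OUT={d:5; rest ⊤}
  B2:   IN={d:5; rest ⊤}   OUT={d:4; rest ⊤}
  B3:   IN={d:4; rest ⊤}   OUT={d:2, f:2; rest ⊤}
  B4:   IN={d:2, f:2; rest ⊤}   OUT={d:2, f:2; rest ⊤}
  B5:   IN={d:2, f:2; rest ⊤}   OUT={d:-2; rest ⊤}
  B6:   IN=(all ⊤)   OUT={c:4; rest ⊤}
  B7:   IN={c:4; rest ⊤}   OUT={c:4; rest ⊤}
  B8:   IN={c:4; rest ⊤}   OUT={c:4, f:3; rest ⊤}

Merge at B8: IN[B8] = OUT[B7] = {a: ⊤, b: ⊤, c: 4, d: ⊤, e: ⊤, f: ⊤}
Applying B8's transfer function to that IN value gives OUT[B8] (row B8 above).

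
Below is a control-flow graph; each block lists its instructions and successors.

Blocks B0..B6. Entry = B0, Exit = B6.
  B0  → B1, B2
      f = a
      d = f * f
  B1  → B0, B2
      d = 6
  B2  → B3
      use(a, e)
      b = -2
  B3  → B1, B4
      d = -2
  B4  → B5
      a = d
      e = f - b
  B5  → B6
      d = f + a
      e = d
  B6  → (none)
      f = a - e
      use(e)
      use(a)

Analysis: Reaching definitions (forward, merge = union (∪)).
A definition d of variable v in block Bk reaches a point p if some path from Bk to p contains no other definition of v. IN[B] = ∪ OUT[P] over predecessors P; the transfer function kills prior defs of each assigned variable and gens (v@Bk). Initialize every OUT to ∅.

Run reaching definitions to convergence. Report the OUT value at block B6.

Converged values:
  B0:  IN={b@B2, d@B1, f@B0}  OUT={b@B2, d@B0, f@B0}
  B1:  IN={b@B2, d@B0, d@B3, f@B0}  OUT={b@B2, d@B1, f@B0}
  B2:  IN={b@B2, d@B0, d@B1, f@B0}  OUT={b@B2, d@B0, d@B1, f@B0}
  B3:  IN={b@B2, d@B0, d@B1, f@B0}  OUT={b@B2, d@B3, f@B0}
  B4:  IN={b@B2, d@B3, f@B0}  OUT={a@B4, b@B2, d@B3, e@B4, f@B0}
  B5:  IN={a@B4, b@B2, d@B3, e@B4, f@B0}  OUT={a@B4, b@B2, d@B5, e@B5, f@B0}
  B6:  IN={a@B4, b@B2, d@B5, e@B5, f@B0}  OUT={a@B4, b@B2, d@B5, e@B5, f@B6}

Merge at B6: IN[B6] = OUT[B5] = {a@B4, b@B2, d@B5, e@B5, f@B0}
Applying B6's transfer function to that IN value gives OUT[B6] (row B6 above).

Answer: {a@B4, b@B2, d@B5, e@B5, f@B6}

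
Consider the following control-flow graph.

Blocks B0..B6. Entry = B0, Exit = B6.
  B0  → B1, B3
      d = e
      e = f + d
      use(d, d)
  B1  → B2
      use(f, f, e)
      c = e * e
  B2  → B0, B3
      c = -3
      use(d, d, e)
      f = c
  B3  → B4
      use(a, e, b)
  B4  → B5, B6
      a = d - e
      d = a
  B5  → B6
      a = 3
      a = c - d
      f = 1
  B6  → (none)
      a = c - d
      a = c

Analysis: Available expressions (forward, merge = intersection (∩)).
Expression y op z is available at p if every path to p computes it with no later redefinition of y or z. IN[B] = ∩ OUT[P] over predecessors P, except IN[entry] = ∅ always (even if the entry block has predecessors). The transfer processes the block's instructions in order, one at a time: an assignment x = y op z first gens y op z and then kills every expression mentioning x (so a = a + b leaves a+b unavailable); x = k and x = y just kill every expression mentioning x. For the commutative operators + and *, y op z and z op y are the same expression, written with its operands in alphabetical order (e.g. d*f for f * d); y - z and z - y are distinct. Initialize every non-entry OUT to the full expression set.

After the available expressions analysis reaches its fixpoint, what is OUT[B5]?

Per-block solution:
  B0:  IN={}  OUT={d+f}
  B1:  IN={d+f}  OUT={d+f, e*e}
  B2:  IN={d+f, e*e}  OUT={e*e}
  B3:  IN={}  OUT={}
  B4:  IN={}  OUT={}
  B5:  IN={}  OUT={c-d}
  B6:  IN={}  OUT={c-d}

Merge at B5: IN[B5] = OUT[B4] = {}
Applying B5's transfer function to that IN value gives OUT[B5] (row B5 above).

Answer: {c-d}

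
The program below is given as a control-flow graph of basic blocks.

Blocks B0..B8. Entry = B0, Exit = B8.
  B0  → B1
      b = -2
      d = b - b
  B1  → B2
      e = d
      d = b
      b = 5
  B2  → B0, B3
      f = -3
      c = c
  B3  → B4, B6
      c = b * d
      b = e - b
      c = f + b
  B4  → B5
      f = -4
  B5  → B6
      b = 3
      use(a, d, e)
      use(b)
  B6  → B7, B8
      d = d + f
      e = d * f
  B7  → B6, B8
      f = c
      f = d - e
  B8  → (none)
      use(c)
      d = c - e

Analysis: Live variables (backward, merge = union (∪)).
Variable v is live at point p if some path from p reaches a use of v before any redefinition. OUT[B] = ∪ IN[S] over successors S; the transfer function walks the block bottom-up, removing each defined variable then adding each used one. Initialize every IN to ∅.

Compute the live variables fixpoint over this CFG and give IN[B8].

Answer: {c, e}

Trace:
Converged values:
  B0: | IN={a, c} | OUT={a, b, c, d}
  B1: | IN={a, b, c, d} | OUT={a, b, c, d, e}
  B2: | IN={a, b, c, d, e} | OUT={a, b, c, d, e, f}
  B3: | IN={a, b, d, e, f} | OUT={a, c, d, e, f}
  B4: | IN={a, c, d, e} | OUT={a, c, d, e, f}
  B5: | IN={a, c, d, e, f} | OUT={c, d, f}
  B6: | IN={c, d, f} | OUT={c, d, e}
  B7: | IN={c, d, e} | OUT={c, d, e, f}
  B8: | IN={c, e} | OUT={}

B8 is the boundary node: OUT[B8] = {}
Applying B8's transfer function to that OUT value gives IN[B8] (row B8 above).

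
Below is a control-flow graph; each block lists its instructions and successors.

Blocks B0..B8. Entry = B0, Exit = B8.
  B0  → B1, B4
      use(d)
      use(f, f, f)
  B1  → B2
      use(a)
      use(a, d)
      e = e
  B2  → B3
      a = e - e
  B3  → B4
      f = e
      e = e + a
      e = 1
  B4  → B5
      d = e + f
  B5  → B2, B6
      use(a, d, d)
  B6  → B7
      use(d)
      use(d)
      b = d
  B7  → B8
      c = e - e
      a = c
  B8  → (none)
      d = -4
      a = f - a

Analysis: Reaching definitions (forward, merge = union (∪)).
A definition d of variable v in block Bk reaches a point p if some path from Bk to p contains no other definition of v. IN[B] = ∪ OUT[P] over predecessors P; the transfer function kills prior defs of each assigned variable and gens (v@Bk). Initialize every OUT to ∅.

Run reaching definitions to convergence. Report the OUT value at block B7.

Answer: {a@B7, b@B6, c@B7, d@B4, e@B3, f@B3}

Trace:
Converged values:
  B0: | IN={} | OUT={}
  B1: | IN={} | OUT={e@B1}
  B2: | IN={a@B2, d@B4, e@B1, e@B3, f@B3} | OUT={a@B2, d@B4, e@B1, e@B3, f@B3}
  B3: | IN={a@B2, d@B4, e@B1, e@B3, f@B3} | OUT={a@B2, d@B4, e@B3, f@B3}
  B4: | IN={a@B2, d@B4, e@B3, f@B3} | OUT={a@B2, d@B4, e@B3, f@B3}
  B5: | IN={a@B2, d@B4, e@B3, f@B3} | OUT={a@B2, d@B4, e@B3, f@B3}
  B6: | IN={a@B2, d@B4, e@B3, f@B3} | OUT={a@B2, b@B6, d@B4, e@B3, f@B3}
  B7: | IN={a@B2, b@B6, d@B4, e@B3, f@B3} | OUT={a@B7, b@B6, c@B7, d@B4, e@B3, f@B3}
  B8: | IN={a@B7, b@B6, c@B7, d@B4, e@B3, f@B3} | OUT={a@B8, b@B6, c@B7, d@B8, e@B3, f@B3}

Merge at B7: IN[B7] = OUT[B6] = {a@B2, b@B6, d@B4, e@B3, f@B3}
Applying B7's transfer function to that IN value gives OUT[B7] (row B7 above).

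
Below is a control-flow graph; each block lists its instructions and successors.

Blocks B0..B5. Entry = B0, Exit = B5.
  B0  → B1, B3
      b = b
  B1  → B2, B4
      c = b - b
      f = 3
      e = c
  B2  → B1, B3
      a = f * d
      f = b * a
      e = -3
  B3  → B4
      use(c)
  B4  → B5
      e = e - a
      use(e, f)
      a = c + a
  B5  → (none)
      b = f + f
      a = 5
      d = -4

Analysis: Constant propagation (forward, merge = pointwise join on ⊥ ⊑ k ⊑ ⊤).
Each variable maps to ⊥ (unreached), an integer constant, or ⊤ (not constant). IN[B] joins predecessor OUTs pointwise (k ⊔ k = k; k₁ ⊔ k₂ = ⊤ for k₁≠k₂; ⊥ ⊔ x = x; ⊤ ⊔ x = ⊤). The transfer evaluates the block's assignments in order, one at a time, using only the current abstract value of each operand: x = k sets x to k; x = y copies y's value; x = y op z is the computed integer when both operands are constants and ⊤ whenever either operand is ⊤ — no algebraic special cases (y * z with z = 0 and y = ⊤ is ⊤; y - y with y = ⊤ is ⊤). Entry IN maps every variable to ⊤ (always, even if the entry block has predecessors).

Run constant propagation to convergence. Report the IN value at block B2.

Per-block solution:
  B0: | IN=(all ⊤) | OUT=(all ⊤)
  B1: | IN=(all ⊤) | OUT={f:3; rest ⊤}
  B2: | IN={f:3; rest ⊤} | OUT={e:-3; rest ⊤}
  B3: | IN=(all ⊤) | OUT=(all ⊤)
  B4: | IN=(all ⊤) | OUT=(all ⊤)
  B5: | IN=(all ⊤) | OUT={a:5, d:-4; rest ⊤}

Merge at B2: IN[B2] = OUT[B1] = {a: ⊤, b: ⊤, c: ⊤, d: ⊤, e: ⊤, f: 3}

Answer: {a: ⊤, b: ⊤, c: ⊤, d: ⊤, e: ⊤, f: 3}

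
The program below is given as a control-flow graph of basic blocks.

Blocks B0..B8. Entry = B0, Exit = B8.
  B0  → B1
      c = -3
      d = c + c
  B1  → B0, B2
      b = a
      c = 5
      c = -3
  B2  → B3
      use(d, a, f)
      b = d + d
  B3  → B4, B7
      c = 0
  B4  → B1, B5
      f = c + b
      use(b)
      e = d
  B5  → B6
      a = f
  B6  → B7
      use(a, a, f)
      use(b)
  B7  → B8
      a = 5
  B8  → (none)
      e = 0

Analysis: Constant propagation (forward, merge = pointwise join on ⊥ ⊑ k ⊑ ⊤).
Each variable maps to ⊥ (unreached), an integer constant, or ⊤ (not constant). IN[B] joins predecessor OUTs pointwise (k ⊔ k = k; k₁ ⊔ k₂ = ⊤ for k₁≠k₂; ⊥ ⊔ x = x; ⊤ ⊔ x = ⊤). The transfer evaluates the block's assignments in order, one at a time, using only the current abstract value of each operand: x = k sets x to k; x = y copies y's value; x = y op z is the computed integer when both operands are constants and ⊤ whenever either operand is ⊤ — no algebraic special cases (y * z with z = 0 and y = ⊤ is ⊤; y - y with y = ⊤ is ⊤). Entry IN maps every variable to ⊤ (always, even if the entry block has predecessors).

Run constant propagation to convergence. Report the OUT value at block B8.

Answer: {a: 5, b: -12, c: 0, d: -6, e: 0, f: ⊤}

Trace:
Per-block solution:
  B0:   IN=(all ⊤)   OUT={c:-3, d:-6; rest ⊤}
  B1:   IN={d:-6; rest ⊤}   OUT={c:-3, d:-6; rest ⊤}
  B2:   IN={c:-3, d:-6; rest ⊤}   OUT={b:-12, c:-3, d:-6; rest ⊤}
  B3:   IN={b:-12, c:-3, d:-6; rest ⊤}   OUT={b:-12, c:0, d:-6; rest ⊤}
  B4:   IN={b:-12, c:0, d:-6; rest ⊤}   OUT={b:-12, c:0, d:-6, e:-6, f:-12; rest ⊤}
  B5:   IN={b:-12, c:0, d:-6, e:-6, f:-12; rest ⊤}   OUT={a:-12, b:-12, c:0, d:-6, e:-6, f:-12; rest ⊤}
  B6:   IN={a:-12, b:-12, c:0, d:-6, e:-6, f:-12; rest ⊤}   OUT={a:-12, b:-12, c:0, d:-6, e:-6, f:-12; rest ⊤}
  B7:   IN={b:-12, c:0, d:-6; rest ⊤}   OUT={a:5, b:-12, c:0, d:-6; rest ⊤}
  B8:   IN={a:5, b:-12, c:0, d:-6; rest ⊤}   OUT={a:5, b:-12, c:0, d:-6, e:0; rest ⊤}

Merge at B8: IN[B8] = OUT[B7] = {a: 5, b: -12, c: 0, d: -6, e: ⊤, f: ⊤}
Applying B8's transfer function to that IN value gives OUT[B8] (row B8 above).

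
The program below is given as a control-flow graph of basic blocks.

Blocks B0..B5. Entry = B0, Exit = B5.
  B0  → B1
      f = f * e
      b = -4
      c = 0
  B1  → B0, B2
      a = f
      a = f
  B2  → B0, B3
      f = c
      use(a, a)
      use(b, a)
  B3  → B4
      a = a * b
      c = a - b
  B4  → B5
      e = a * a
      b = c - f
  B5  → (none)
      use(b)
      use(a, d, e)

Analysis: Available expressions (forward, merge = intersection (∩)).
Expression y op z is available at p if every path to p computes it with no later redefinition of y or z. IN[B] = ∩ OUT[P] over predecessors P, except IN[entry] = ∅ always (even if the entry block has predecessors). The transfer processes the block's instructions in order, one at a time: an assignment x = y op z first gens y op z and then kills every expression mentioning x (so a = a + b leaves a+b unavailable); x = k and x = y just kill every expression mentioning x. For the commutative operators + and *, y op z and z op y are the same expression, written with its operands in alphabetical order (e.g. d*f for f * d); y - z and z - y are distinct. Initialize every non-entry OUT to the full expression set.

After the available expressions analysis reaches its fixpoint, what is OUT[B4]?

Per-block solution:
  B0: | IN={} | OUT={}
  B1: | IN={} | OUT={}
  B2: | IN={} | OUT={}
  B3: | IN={} | OUT={a-b}
  B4: | IN={a-b} | OUT={a*a, c-f}
  B5: | IN={a*a, c-f} | OUT={a*a, c-f}

Merge at B4: IN[B4] = OUT[B3] = {a-b}
Applying B4's transfer function to that IN value gives OUT[B4] (row B4 above).

Answer: {a*a, c-f}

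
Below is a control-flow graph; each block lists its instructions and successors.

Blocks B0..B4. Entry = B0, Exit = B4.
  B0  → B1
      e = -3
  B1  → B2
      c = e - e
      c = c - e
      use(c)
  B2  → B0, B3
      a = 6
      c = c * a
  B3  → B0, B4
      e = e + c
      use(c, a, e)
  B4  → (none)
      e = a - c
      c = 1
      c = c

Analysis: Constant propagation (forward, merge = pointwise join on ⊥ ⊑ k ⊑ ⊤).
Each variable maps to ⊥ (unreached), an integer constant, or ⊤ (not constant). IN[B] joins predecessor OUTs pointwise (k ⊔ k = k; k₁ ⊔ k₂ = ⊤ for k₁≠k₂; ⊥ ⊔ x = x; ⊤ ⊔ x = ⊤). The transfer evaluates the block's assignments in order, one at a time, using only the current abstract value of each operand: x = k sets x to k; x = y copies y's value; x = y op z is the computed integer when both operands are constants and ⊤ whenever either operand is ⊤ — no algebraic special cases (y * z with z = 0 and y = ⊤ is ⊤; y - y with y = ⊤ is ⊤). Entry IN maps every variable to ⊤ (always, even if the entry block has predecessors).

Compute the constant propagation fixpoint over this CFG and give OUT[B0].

Converged values:
  B0:  IN=(all ⊤)  OUT={e:-3; rest ⊤}
  B1:  IN={e:-3; rest ⊤}  OUT={c:3, e:-3; rest ⊤}
  B2:  IN={c:3, e:-3; rest ⊤}  OUT={a:6, c:18, e:-3; rest ⊤}
  B3:  IN={a:6, c:18, e:-3; rest ⊤}  OUT={a:6, c:18, e:15; rest ⊤}
  B4:  IN={a:6, c:18, e:15; rest ⊤}  OUT={a:6, c:1, e:-12; rest ⊤}

Merge at B0 (entry node, so the boundary value (all ⊤) is joined with the incoming edge(s)): IN[B0] = (all ⊤) ⊔ OUT[B2] ⊔ OUT[B3] = {a: ⊤, b: ⊤, c: ⊤, d: ⊤, e: ⊤, f: ⊤}
Applying B0's transfer function to that IN value gives OUT[B0] (row B0 above).

Answer: {a: ⊤, b: ⊤, c: ⊤, d: ⊤, e: -3, f: ⊤}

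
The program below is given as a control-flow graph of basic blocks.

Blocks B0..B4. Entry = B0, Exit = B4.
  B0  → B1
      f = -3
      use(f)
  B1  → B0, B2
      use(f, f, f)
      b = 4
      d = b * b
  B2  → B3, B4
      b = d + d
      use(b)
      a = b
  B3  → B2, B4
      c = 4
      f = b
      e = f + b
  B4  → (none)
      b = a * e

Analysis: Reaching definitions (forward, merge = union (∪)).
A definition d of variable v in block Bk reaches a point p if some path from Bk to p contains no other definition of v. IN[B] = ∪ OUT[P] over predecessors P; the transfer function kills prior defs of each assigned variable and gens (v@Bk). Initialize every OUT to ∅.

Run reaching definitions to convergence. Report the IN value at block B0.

Answer: {b@B1, d@B1, f@B0}

Trace:
Fixpoint table:
  B0:  IN={b@B1, d@B1, f@B0}  OUT={b@B1, d@B1, f@B0}
  B1:  IN={b@B1, d@B1, f@B0}  OUT={b@B1, d@B1, f@B0}
  B2:  IN={a@B2, b@B1, b@B2, c@B3, d@B1, e@B3, f@B0, f@B3}  OUT={a@B2, b@B2, c@B3, d@B1, e@B3, f@B0, f@B3}
  B3:  IN={a@B2, b@B2, c@B3, d@B1, e@B3, f@B0, f@B3}  OUT={a@B2, b@B2, c@B3, d@B1, e@B3, f@B3}
  B4:  IN={a@B2, b@B2, c@B3, d@B1, e@B3, f@B0, f@B3}  OUT={a@B2, b@B4, c@B3, d@B1, e@B3, f@B0, f@B3}

Merge at B0 (entry node, so the boundary value {} is joined with the incoming edge(s)): IN[B0] = {} ⊔ OUT[B1] = {b@B1, d@B1, f@B0}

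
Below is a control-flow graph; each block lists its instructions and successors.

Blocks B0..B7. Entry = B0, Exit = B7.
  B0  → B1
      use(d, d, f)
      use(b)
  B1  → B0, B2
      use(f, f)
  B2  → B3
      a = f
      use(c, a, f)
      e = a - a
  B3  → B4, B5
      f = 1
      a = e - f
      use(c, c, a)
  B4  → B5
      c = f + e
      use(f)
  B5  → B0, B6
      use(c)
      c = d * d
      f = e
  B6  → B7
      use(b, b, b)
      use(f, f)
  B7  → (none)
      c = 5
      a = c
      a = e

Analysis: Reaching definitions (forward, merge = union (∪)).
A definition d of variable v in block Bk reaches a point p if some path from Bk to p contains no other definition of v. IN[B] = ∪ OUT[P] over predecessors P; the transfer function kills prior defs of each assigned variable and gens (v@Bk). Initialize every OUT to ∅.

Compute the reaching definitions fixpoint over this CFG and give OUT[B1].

Answer: {a@B3, c@B5, e@B2, f@B5}

Derivation:
Per-block solution:
  B0:   IN={a@B3, c@B5, e@B2, f@B5}   OUT={a@B3, c@B5, e@B2, f@B5}
  B1:   IN={a@B3, c@B5, e@B2, f@B5}   OUT={a@B3, c@B5, e@B2, f@B5}
  B2:   IN={a@B3, c@B5, e@B2, f@B5}   OUT={a@B2, c@B5, e@B2, f@B5}
  B3:   IN={a@B2, c@B5, e@B2, f@B5}   OUT={a@B3, c@B5, e@B2, f@B3}
  B4:   IN={a@B3, c@B5, e@B2, f@B3}   OUT={a@B3, c@B4, e@B2, f@B3}
  B5:   IN={a@B3, c@B4, c@B5, e@B2, f@B3}   OUT={a@B3, c@B5, e@B2, f@B5}
  B6:   IN={a@B3, c@B5, e@B2, f@B5}   OUT={a@B3, c@B5, e@B2, f@B5}
  B7:   IN={a@B3, c@B5, e@B2, f@B5}   OUT={a@B7, c@B7, e@B2, f@B5}

Merge at B1: IN[B1] = OUT[B0] = {a@B3, c@B5, e@B2, f@B5}
Applying B1's transfer function to that IN value gives OUT[B1] (row B1 above).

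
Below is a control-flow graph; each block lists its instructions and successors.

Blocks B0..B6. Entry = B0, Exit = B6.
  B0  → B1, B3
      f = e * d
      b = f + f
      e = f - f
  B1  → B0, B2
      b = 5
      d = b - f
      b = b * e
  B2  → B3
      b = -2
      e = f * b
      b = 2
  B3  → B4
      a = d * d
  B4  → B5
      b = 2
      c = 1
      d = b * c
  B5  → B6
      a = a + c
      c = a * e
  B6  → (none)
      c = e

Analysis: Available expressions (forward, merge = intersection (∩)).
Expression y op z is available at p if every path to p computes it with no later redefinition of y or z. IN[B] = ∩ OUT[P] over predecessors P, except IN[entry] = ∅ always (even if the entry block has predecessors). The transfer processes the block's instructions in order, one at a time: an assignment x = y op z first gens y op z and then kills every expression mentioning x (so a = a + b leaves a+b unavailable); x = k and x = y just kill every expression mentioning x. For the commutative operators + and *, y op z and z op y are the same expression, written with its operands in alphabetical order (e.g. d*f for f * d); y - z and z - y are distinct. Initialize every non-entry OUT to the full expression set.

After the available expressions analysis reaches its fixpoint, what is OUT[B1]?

Fixpoint table:
  B0: | IN={} | OUT={f+f, f-f}
  B1: | IN={f+f, f-f} | OUT={f+f, f-f}
  B2: | IN={f+f, f-f} | OUT={f+f, f-f}
  B3: | IN={f+f, f-f} | OUT={d*d, f+f, f-f}
  B4: | IN={d*d, f+f, f-f} | OUT={b*c, f+f, f-f}
  B5: | IN={b*c, f+f, f-f} | OUT={a*e, f+f, f-f}
  B6: | IN={a*e, f+f, f-f} | OUT={a*e, f+f, f-f}

Merge at B1: IN[B1] = OUT[B0] = {f+f, f-f}
Applying B1's transfer function to that IN value gives OUT[B1] (row B1 above).

Answer: {f+f, f-f}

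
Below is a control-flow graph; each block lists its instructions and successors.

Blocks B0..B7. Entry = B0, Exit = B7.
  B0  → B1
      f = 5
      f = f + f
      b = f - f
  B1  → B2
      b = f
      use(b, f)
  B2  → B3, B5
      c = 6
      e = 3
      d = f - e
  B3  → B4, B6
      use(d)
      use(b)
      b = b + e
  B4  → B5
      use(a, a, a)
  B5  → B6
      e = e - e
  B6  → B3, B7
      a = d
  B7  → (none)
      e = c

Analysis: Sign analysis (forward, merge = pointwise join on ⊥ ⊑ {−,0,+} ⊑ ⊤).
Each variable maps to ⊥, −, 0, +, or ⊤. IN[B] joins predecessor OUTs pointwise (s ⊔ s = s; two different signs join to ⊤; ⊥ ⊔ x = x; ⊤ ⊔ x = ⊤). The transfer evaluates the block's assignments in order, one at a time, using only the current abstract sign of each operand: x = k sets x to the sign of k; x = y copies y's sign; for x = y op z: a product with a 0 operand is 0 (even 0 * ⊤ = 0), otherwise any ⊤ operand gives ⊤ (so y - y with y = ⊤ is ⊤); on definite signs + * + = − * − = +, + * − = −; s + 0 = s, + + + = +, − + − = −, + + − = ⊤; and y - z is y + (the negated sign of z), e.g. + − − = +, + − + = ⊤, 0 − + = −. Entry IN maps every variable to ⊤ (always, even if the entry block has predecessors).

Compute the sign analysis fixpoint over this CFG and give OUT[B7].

Per-block solution:
  B0:  IN=(all ⊤)  OUT={f:+; rest ⊤}
  B1:  IN={f:+; rest ⊤}  OUT={b:+, f:+; rest ⊤}
  B2:  IN={b:+, f:+; rest ⊤}  OUT={b:+, c:+, e:+, f:+; rest ⊤}
  B3:  IN={c:+, f:+; rest ⊤}  OUT={c:+, f:+; rest ⊤}
  B4:  IN={c:+, f:+; rest ⊤}  OUT={c:+, f:+; rest ⊤}
  B5:  IN={c:+, f:+; rest ⊤}  OUT={c:+, f:+; rest ⊤}
  B6:  IN={c:+, f:+; rest ⊤}  OUT={c:+, f:+; rest ⊤}
  B7:  IN={c:+, f:+; rest ⊤}  OUT={c:+, e:+, f:+; rest ⊤}

Merge at B7: IN[B7] = OUT[B6] = {a: ⊤, b: ⊤, c: +, d: ⊤, e: ⊤, f: +}
Applying B7's transfer function to that IN value gives OUT[B7] (row B7 above).

Answer: {a: ⊤, b: ⊤, c: +, d: ⊤, e: +, f: +}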